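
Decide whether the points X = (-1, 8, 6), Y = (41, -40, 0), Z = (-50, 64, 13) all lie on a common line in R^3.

Yes

XY = (42, -48, -6), XZ = (-49, 56, 7).
Each component of XZ is -7/6 times the corresponding component of XY, so XZ = -7/6·XY and the points are collinear.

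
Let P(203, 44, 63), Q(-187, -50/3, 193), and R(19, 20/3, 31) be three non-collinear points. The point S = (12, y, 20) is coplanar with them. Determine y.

13/3

A normal to the plane is n = PQ × PR = (20384/3, -36400, 10192/3).
S lies in the plane iff n · PS = 0.
This gives (-36400)y + (473200/3) = 0, so y = 13/3.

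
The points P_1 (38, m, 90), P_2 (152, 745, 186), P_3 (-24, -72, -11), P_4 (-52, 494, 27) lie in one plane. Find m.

533

Coplanarity ⇔ det[P_1P_2; P_1P_3; P_1P_4] = 0.
Expanding, this is linear in m: (-12204)m + (6504732) = 0.
So m = 533.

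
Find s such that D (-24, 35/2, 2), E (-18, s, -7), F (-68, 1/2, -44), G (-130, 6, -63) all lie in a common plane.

10

Coplanarity ⇔ det[DE; DF; DG] = 0.
Expanding, this is linear in s: (2016)s + (-20160) = 0.
So s = 10.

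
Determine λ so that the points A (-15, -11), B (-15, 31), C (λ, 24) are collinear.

-15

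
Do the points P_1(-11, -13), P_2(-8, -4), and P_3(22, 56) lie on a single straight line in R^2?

P_1P_2 = (3, 9), P_1P_3 = (33, 69).
If collinear, P_1P_3 would be a scalar multiple of P_1P_2. But (3)·(69) ≠ (9)·(33) (difference -90), so they are not parallel; the points are not collinear.

No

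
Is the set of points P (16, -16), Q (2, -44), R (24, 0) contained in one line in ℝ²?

PQ = (-14, -28), PR = (8, 16).
Checking proportionality: PR = -4/7·PQ, so the vectors are parallel and the points are collinear.

Yes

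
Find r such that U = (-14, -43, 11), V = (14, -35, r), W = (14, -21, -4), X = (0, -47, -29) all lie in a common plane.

Coplanarity ⇔ det[UV; UW; UX] = 0.
Expanding, this is linear in r: (-420)r + (-14420) = 0.
So r = -103/3.

-103/3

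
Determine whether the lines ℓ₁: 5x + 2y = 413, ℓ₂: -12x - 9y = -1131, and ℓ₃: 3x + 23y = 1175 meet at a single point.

No

Lines aᵢx + bᵢy = cᵢ with pairwise distinct directions are concurrent exactly when det[aᵢ bᵢ cᵢ] = 0.
Here the determinant is -4233.
Nonzero, so no common point exists.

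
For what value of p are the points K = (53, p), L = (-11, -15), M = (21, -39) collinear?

-63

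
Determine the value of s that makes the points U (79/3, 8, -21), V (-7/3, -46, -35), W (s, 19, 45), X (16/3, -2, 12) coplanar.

Coplanarity ⇔ det[UV; UW; UX] = 0.
Expanding, this is linear in s: (1922)s + (-24986/3) = 0.
So s = 13/3.

13/3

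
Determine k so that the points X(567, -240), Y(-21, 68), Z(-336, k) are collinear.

Collinearity: (Z − X) must be parallel to (Y − X) = (-588, 308).
Cross-multiplying the components: (k − (-240))·(-588) = (-903)·(308).
Solving gives k = 233.

233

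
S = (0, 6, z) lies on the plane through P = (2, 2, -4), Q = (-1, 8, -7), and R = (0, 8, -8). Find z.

-6

A normal to the plane is n = PQ × PR = (-6, -6, -6).
S lies in the plane iff n · PS = 0.
This gives (-6)z + (-36) = 0, so z = -6.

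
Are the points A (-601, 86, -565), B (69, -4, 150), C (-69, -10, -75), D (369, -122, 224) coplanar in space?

With A as base: AB = (670, -90, 715), AC = (532, -96, 490), AD = (970, -208, 789).
AC × AD = (26176, 55552, -17536).
AB · (AC × AD) = 0.
The scalar triple product vanishes, so the four points are coplanar.

Yes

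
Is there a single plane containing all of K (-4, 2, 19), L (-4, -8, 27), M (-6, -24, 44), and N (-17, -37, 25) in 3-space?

The four points are coplanar iff the 3×3 determinant with rows KL, KM, KN is zero.
Rows: (0, -10, 8), (-2, -26, 25), (-13, -39, 6).
Expanding along the first row: (0)(819) − (-10)(313) + (8)(-260) = 1050.
Nonzero ⇒ not coplanar.

No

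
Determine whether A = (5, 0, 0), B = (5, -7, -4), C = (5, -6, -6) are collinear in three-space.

No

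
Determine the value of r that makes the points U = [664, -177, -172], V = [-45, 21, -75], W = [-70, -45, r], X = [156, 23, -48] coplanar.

-140

The points are coplanar iff UV · (UW × UX) = 0.
Expanding, this is linear in r: (41216)r + (5770240) = 0.
So r = -140.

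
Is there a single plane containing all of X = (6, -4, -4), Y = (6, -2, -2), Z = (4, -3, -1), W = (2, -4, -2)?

With X as base: XY = (0, 2, 2), XZ = (-2, 1, 3), XW = (-4, 0, 2).
XZ × XW = (2, -8, 4).
XY · (XZ × XW) = -8.
Since -8 ≠ 0, the four points are not coplanar.

No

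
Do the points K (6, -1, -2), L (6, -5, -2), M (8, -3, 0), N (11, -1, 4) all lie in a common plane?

No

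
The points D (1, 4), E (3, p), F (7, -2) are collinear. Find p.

2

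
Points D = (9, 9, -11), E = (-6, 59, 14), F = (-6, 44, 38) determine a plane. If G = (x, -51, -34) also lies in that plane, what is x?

The plane through D, E, F has equation 1575x + 360y + 225z = 14940.
Substituting G: (1575)x + (-26010) = 14940, so x = 26.

26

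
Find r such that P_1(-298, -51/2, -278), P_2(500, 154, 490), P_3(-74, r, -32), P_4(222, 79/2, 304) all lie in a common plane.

11/2

Normal to plane P_1P_2P_4: n = (54549, -65076, -41470); plane equation n·P = -3067504.
Requiring n·P_3 = -3067504: (-65076)r + (-2709586) = -3067504.
So r = 11/2.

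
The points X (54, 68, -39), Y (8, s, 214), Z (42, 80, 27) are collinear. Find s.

Direction XZ = (-12, 12, 66). From the x-coordinate of Y, the parameter along the line is τ = (8 − 54)/(-12) = 23/6.
Then s = 68 + 23/6·(12) = 114.

114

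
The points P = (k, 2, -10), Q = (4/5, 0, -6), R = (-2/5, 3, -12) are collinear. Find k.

Collinearity requires PQ × PR = 0; each component is linear in k.
The y-component gives (-6)k + (0) = 0, so k = 0.
The remaining components then also vanish.

0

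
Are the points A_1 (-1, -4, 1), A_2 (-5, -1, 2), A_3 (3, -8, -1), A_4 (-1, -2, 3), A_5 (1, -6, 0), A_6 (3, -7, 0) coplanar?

Yes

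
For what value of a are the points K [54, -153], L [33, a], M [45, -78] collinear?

22

The three points are collinear iff det[KL; KM] = 0.
This determinant is linear in a: (9)a + (-198) = 0, so a = 22.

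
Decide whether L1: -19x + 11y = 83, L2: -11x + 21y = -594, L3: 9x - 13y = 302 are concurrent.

Lines aᵢx + bᵢy = cᵢ with pairwise distinct directions are concurrent exactly when det[aᵢ bᵢ cᵢ] = 0.
Here the determinant is 138.
Nonzero, so no common point exists.

No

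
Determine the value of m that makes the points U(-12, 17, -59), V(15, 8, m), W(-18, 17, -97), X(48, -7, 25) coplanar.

1

Normal to plane UWX: n = (-912, -1776, 144); plane equation n·P = -27744.
Requiring n·V = -27744: (144)m + (-27888) = -27744.
So m = 1.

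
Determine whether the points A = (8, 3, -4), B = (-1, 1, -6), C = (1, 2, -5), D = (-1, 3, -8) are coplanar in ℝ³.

No

The four points are coplanar iff the 3×3 determinant with rows AB, AC, AD is zero.
Rows: (-9, -2, -2), (-7, -1, -1), (-9, 0, -4).
Expanding along the first row: (-9)(4) − (-2)(19) + (-2)(-9) = 20.
Nonzero ⇒ not coplanar.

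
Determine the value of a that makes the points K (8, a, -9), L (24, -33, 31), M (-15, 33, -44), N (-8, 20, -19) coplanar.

-5

Coplanarity ⇔ det[KL; KM; KN] = 0.
Expanding, this is linear in a: (-450)a + (-2250) = 0.
So a = -5.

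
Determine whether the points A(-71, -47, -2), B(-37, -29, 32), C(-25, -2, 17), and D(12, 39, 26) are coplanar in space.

Yes

A normal to the plane through A, B, C is n = AB × AC = (-1188, 918, 702).
The plane has equation n·P = 39798. For D: n·D = 39798.
Equal, so D lies in the plane and all four are coplanar.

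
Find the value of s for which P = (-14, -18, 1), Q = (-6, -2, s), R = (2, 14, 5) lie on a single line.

Direction PR = (16, 32, 4). From the x-coordinate of Q, the parameter along the line is τ = (-6 − (-14))/16 = 1/2.
Then s = 1 + 1/2·(4) = 3.

3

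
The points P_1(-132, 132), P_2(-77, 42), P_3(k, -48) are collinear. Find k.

-22

Collinearity: (P_3 − P_1) must be parallel to (P_2 − P_1) = (55, -90).
Cross-multiplying the components: (k − (-132))·(-90) = (-180)·(55).
Solving gives k = -22.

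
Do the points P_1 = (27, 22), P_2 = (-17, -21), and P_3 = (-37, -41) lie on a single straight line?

No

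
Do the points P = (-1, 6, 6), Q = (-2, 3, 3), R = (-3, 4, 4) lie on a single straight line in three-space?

PQ = (-1, -3, -3), PR = (-2, -2, -2).
PQ × PR = (0, 4, -4).
The cross product is nonzero, so the points do not lie on one line.

No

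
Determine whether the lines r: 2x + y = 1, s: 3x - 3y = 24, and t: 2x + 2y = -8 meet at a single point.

No

The three lines meet at one point iff the augmented coefficient matrix [aᵢ bᵢ cᵢ] has rank < 3, i.e. its determinant vanishes.
Here the determinant is 36.
Nonzero, so no common point exists.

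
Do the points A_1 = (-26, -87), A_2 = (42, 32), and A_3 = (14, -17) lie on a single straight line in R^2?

Yes

A_1A_2 = (68, 119), A_1A_3 = (40, 70).
Twice the signed area of △A_1A_2A_3 is (68)(70) − (119)(40) = 0.
The triangle is degenerate (zero area), so the points are collinear.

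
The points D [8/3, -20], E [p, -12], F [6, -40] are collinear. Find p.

The three points are collinear iff det[DE; DF] = 0.
This determinant is linear in p: (-20)p + (80/3) = 0, so p = 4/3.

4/3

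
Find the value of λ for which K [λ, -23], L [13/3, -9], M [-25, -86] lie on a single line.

The three points are collinear iff det[KL; KM] = 0.
This determinant is linear in λ: (77)λ + (77) = 0, so λ = -1.

-1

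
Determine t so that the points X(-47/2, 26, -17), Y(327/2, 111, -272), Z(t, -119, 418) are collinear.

-685/2

Direction XY = (187, 85, -255). From the y-coordinate of Z, the parameter along the line is τ = (-119 − 26)/85 = -29/17.
Then t = (-47/2) + (-29/17)·(187) = -685/2.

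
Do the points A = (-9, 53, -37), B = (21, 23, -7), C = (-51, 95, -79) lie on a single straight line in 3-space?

AB = (30, -30, 30), AC = (-42, 42, -42).
Each component of AC is -7/5 times the corresponding component of AB, so AC = -7/5·AB and the points are collinear.

Yes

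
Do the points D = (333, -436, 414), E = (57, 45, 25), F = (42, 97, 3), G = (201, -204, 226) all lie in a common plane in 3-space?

No

A normal to the plane through D, E, F is n = DE × DF = (9646, -237, -7137).
The plane has equation n·P = 360732. For G: n·G = 374232.
374232 ≠ 360732, so G is off the plane.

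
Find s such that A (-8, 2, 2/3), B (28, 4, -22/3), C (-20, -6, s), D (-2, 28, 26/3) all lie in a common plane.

The points are coplanar iff AB · (AC × AD) = 0.
Expanding, this is linear in s: (-924)s + (616) = 0.
So s = 2/3.

2/3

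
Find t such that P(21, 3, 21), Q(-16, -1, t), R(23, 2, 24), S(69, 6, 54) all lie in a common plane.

Normal to plane PRS: n = (-42, 78, 54); plane equation n·X = 486.
Requiring n·Q = 486: (54)t + (594) = 486.
So t = -2.

-2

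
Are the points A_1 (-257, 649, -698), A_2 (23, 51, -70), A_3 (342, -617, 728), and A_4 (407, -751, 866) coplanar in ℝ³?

The four points are coplanar iff the 3×3 determinant with rows A_1A_2, A_1A_3, A_1A_4 is zero.
Rows: (280, -598, 628), (599, -1266, 1426), (664, -1400, 1564).
Expanding along the first row: (280)(16376) − (-598)(-10028) + (628)(2024) = -140392.
Nonzero ⇒ not coplanar.

No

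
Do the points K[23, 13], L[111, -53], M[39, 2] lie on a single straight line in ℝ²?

KL = (88, -66), KM = (16, -11).
det[KL; KM] = (88)(-11) − (-66)(16) = 88.
The determinant is nonzero, so they are not collinear.

No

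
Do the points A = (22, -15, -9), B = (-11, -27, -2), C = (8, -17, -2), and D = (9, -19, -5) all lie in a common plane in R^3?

With A as base: AB = (-33, -12, 7), AC = (-14, -2, 7), AD = (-13, -4, 4).
AC × AD = (20, -35, 30).
AB · (AC × AD) = -30.
Since -30 ≠ 0, the four points are not coplanar.

No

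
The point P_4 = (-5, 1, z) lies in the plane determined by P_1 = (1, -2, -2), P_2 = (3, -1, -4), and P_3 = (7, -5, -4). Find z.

Coplanarity requires P_1P_2 · (P_1P_3 × P_1P_4) = 0.
P_1P_2 = (2, 1, -2), P_1P_3 = (6, -3, -2); the triple product is linear in z with coefficient -12 and constant term 0.
Setting it to zero: z = 0.

0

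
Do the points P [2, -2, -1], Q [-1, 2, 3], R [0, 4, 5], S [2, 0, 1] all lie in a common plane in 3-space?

The four points are coplanar iff the 3×3 determinant with rows PQ, PR, PS is zero.
Rows: (-3, 4, 4), (-2, 6, 6), (0, 2, 2).
Expanding along the first row: (-3)(0) − (4)(-4) + (4)(-4) = 0.
Zero determinant ⇒ coplanar.

Yes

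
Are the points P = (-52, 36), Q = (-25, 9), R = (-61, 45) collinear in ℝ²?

Yes

PQ = (27, -27), PR = (-9, 9).
Twice the signed area of △PQR is (27)(9) − (-27)(-9) = 0.
The triangle is degenerate (zero area), so the points are collinear.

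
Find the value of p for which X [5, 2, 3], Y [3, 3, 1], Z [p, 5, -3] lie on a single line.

Direction XY = (-2, 1, -2). From the y-coordinate of Z, the parameter along the line is τ = (5 − 2)/1 = 3.
Then p = 5 + 3·(-2) = -1.

-1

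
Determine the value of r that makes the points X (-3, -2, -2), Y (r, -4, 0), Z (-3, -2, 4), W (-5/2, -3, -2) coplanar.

Normal to plane XZW: n = (6, 3, 0); plane equation n·P = -24.
Requiring n·Y = -24: (6)r + (-12) = -24.
So r = -2.

-2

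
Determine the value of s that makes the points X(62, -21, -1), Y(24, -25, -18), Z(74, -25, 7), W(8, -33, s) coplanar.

Normal to plane XYZ: n = (-100, 100, 200); plane equation n·P = -8500.
Requiring n·W = -8500: (200)s + (-4100) = -8500.
So s = -22.

-22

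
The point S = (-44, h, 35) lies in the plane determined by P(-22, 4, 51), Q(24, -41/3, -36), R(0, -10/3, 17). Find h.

Coplanarity requires PQ · (PR × PS) = 0.
PQ = (46, -53/3, -87), PR = (22, -22/3, -34); the triple product is linear in h with coefficient -350 and constant term 1400.
Setting it to zero: h = 4.

4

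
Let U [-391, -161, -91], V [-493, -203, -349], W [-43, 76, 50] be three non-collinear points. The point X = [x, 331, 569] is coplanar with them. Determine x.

395

A normal to the plane is n = UV × UW = (55224, -75402, -9558).
X lies in the plane iff n · UX = 0.
This gives (55224)x + (-21813480) = 0, so x = 395.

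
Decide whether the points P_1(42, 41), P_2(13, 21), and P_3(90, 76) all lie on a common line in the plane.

No

P_1P_2 = (-29, -20), P_1P_3 = (48, 35).
det[P_1P_2; P_1P_3] = (-29)(35) − (-20)(48) = -55.
The determinant is nonzero, so they are not collinear.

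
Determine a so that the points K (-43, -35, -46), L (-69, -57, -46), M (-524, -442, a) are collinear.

Collinearity requires KL × KM = 0; each component is linear in a.
The x-component gives (-22)a + (-1012) = 0, so a = -46.
The remaining components then also vanish.

-46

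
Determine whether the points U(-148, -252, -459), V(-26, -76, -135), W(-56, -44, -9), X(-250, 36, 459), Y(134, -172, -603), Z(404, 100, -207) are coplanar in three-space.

The plane through U, V, W has normal n = UV × UW = (11808, -25092, 9184) and equation n·P = 360144.
Checking the remaining points: n·X = 360144, n·Y = 360144, n·Z = 360144.
All equal 360144, so all 6 points lie in one plane.

Yes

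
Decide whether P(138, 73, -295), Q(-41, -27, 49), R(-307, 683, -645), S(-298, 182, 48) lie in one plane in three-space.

A normal to the plane through P, Q, R is n = PQ × PR = (-174840, -215730, -153690).
The plane has equation n·X = 5462340. For S: n·S = 5462340.
Equal, so S lies in the plane and all four are coplanar.

Yes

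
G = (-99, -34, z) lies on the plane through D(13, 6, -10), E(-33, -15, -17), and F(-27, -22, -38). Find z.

The plane through D, E, F has equation 392x − 1008y + 448z = -5432.
Substituting G: (448)z + (-4536) = -5432, so z = -2.

-2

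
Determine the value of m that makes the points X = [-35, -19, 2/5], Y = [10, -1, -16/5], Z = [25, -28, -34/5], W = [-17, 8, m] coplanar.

2/5

The points are coplanar iff XY · (XZ × XW) = 0.
Expanding, this is linear in m: (-1485)m + (594) = 0.
So m = 2/5.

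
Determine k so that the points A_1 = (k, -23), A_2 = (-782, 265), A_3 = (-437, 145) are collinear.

46

The three points are collinear iff det[A_1A_2; A_1A_3] = 0.
This determinant is linear in k: (120)k + (-5520) = 0, so k = 46.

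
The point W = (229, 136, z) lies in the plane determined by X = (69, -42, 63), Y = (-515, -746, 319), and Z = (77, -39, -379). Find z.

-989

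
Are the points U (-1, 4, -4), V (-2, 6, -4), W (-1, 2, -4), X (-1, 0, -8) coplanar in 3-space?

The four points are coplanar iff the 3×3 determinant with rows UV, UW, UX is zero.
Rows: (-1, 2, 0), (0, -2, 0), (0, -4, -4).
Expanding along the first row: (-1)(8) − (2)(0) + (0)(0) = -8.
Nonzero ⇒ not coplanar.

No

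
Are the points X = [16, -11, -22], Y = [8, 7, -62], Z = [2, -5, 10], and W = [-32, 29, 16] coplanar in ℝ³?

No

The four points are coplanar iff the 3×3 determinant with rows XY, XZ, XW is zero.
Rows: (-8, 18, -40), (-14, 6, 32), (-48, 40, 38).
Expanding along the first row: (-8)(-1052) − (18)(1004) + (-40)(-272) = 1224.
Nonzero ⇒ not coplanar.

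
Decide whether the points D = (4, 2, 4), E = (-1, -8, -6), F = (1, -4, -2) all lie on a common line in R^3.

DE = (-5, -10, -10), DF = (-3, -6, -6).
Each component of DF is 3/5 times the corresponding component of DE, so DF = 3/5·DE and the points are collinear.

Yes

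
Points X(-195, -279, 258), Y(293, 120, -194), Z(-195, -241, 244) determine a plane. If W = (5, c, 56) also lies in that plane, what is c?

The plane through X, Y, Z has equation 11590x + 6832y + 18544z = 618174.
Substituting W: (6832)c + (1096414) = 618174, so c = -70.

-70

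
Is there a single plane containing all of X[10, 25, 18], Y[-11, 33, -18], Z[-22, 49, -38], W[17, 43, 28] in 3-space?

Yes

A normal to the plane through X, Y, Z is n = XY × XZ = (416, -24, -248).
The plane has equation n·P = -904. For W: n·W = -904.
Equal, so W lies in the plane and all four are coplanar.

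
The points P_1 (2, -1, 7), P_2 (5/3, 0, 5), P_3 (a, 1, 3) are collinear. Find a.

4/3

Direction P_1P_2 = (-1/3, 1, -2). From the y-coordinate of P_3, the parameter along the line is τ = (1 − (-1))/1 = 2.
Then a = 2 + 2·(-1/3) = 4/3.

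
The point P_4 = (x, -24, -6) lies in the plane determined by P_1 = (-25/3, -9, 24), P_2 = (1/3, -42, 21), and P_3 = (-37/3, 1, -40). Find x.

A normal to the plane is n = P_1P_2 × P_1P_3 = (2142, 1700/3, -136/3).
P_4 lies in the plane iff n · P_1P_4 = 0.
This gives (2142)x + (10710) = 0, so x = -5.

-5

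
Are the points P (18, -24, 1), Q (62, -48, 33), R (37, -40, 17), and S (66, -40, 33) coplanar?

The four points are coplanar iff the 3×3 determinant with rows PQ, PR, PS is zero.
Rows: (44, -24, 32), (19, -16, 16), (48, -16, 32).
Expanding along the first row: (44)(-256) − (-24)(-160) + (32)(464) = -256.
Nonzero ⇒ not coplanar.

No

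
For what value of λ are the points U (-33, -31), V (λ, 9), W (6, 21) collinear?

The three points are collinear iff det[UV; UW] = 0.
This determinant is linear in λ: (52)λ + (156) = 0, so λ = -3.

-3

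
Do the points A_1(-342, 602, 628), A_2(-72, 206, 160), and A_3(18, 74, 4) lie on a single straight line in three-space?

Yes

A_1A_2 = (270, -396, -468), A_1A_3 = (360, -528, -624).
A_1A_2 × A_1A_3 = (0, 0, 0).
The cross product vanishes, so the three points are collinear.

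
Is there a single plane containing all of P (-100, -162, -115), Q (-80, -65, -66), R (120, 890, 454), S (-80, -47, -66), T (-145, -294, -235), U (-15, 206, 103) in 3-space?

The plane through P, Q, R has normal n = PQ × PR = (3645, -600, -300) and equation n·X = -232800.
Checking the remaining points: n·S = -243600, n·T = -281625, n·U = -209175.
Since n·S = -243600 ≠ -232800, S is off the plane and the points are not all coplanar.

No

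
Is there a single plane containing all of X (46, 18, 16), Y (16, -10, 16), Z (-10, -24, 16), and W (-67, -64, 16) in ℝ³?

The four points are coplanar iff the 3×3 determinant with rows XY, XZ, XW is zero.
Rows: (-30, -28, 0), (-56, -42, 0), (-113, -82, 0).
Expanding along the first row: (-30)(0) − (-28)(0) + (0)(-154) = 0.
Zero determinant ⇒ coplanar.

Yes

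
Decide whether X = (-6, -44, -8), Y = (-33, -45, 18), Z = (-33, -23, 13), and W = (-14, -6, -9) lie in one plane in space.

A normal to the plane through X, Y, Z is n = XY × XZ = (-567, -135, -594).
The plane has equation n·P = 14094. For W: n·W = 14094.
Equal, so W lies in the plane and all four are coplanar.

Yes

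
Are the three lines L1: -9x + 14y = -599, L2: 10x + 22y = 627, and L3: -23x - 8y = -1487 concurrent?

Intersecting L1 and L2: solving the 2×2 system gives (x, y) = (10978/169, -347/338).
Substitute into L3: (-23)(10978/169) + (-8)(-347/338) = -251106/169.
But L3 requires -1487 ≠ -251106/169, so the three lines have no common point.

No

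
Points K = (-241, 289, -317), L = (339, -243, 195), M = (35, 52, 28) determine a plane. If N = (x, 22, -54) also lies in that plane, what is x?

51

Coplanarity requires KL · (KM × KN) = 0.
KL = (580, -532, 512), KM = (276, -237, 345); the triple product is linear in x with coefficient -62196 and constant term 3171996.
Setting it to zero: x = 51.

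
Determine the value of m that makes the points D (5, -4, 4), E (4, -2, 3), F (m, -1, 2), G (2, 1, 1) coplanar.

3

Normal to plane DEG: n = (-1, 0, 1); plane equation n·P = -1.
Requiring n·F = -1: (-1)m + (2) = -1.
So m = 3.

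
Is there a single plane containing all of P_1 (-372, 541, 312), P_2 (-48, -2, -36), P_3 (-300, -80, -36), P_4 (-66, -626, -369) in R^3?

A normal to the plane through P_1, P_2, P_3 is n = P_1P_2 × P_1P_3 = (-27144, 87696, -162108).
The plane has equation n·P = 6963408. For P_4: n·P_4 = 6711660.
6711660 ≠ 6963408, so P_4 is off the plane.

No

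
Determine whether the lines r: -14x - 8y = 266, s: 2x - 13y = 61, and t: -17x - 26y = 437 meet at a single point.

Intersecting r and s: solving the 2×2 system gives (x, y) = (-15, -7).
Substitute into t: (-17)(-15) + (-26)(-7) = 437.
This equals 437, so (-15, -7) lies on all three lines and they are concurrent.

Yes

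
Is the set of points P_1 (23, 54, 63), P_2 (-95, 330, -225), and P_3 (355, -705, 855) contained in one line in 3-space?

No

P_1P_2 = (-118, 276, -288), P_1P_3 = (332, -759, 792).
Comparing components 3 and 1: (-288)(332) − (-118)(792) = -2160 ≠ 0, so P_1P_2 and P_1P_3 are not parallel and the points are not collinear.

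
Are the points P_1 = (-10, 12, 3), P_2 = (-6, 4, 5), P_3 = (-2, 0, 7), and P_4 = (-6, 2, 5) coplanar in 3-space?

With P_1 as base: P_1P_2 = (4, -8, 2), P_1P_3 = (8, -12, 4), P_1P_4 = (4, -10, 2).
P_1P_3 × P_1P_4 = (16, 0, -32).
P_1P_2 · (P_1P_3 × P_1P_4) = 0.
The scalar triple product vanishes, so the four points are coplanar.

Yes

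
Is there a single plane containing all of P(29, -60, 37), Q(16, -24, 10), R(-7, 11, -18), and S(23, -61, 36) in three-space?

No

A normal to the plane through P, Q, R is n = PQ × PR = (-63, 257, 373).
The plane has equation n·X = -3446. For S: n·S = -3698.
-3698 ≠ -3446, so S is off the plane.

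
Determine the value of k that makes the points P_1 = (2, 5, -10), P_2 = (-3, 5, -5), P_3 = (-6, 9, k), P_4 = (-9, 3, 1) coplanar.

-2

The points are coplanar iff P_1P_2 · (P_1P_3 × P_1P_4) = 0.
Expanding, this is linear in k: (-10)k + (-20) = 0.
So k = -2.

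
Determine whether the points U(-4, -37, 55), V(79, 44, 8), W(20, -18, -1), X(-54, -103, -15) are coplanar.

No

The four points are coplanar iff the 3×3 determinant with rows UV, UW, UX is zero.
Rows: (83, 81, -47), (24, 19, -56), (-50, -66, -70).
Expanding along the first row: (83)(-5026) − (81)(-4480) + (-47)(-634) = -24480.
Nonzero ⇒ not coplanar.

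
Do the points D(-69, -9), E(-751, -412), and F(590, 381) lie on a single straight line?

No

DE = (-682, -403), DF = (659, 390).
Twice the signed area of △DEF is (-682)(390) − (-403)(659) = -403.
The area is nonzero, so the three points are not collinear.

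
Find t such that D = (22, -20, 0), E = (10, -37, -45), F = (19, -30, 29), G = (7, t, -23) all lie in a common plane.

Coplanarity ⇔ det[DE; DF; DG] = 0.
Expanding, this is linear in t: (483)t + (22218) = 0.
So t = -46.

-46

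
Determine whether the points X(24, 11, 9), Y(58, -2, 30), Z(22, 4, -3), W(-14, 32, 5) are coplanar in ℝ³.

No

A normal to the plane through X, Y, Z is n = XY × XZ = (303, 366, -264).
The plane has equation n·P = 8922. For W: n·W = 6150.
6150 ≠ 8922, so W is off the plane.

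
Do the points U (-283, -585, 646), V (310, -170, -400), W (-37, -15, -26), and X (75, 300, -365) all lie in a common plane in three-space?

No

A normal to the plane through U, V, W is n = UV × UW = (317340, 141180, 235920).
The plane has equation n·P = -19993200. For X: n·X = -19956300.
-19956300 ≠ -19993200, so X is off the plane.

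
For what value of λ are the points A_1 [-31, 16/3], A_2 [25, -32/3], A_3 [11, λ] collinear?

-20/3

The three points are collinear iff det[A_1A_2; A_1A_3] = 0.
This determinant is linear in λ: (56)λ + (1120/3) = 0, so λ = -20/3.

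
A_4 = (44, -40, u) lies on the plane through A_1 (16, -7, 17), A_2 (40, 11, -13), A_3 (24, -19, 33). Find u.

60

Coplanarity requires A_1A_2 · (A_1A_3 × A_1A_4) = 0.
A_1A_2 = (24, 18, -30), A_1A_3 = (8, -12, 16); the triple product is linear in u with coefficient -432 and constant term 25920.
Setting it to zero: u = 60.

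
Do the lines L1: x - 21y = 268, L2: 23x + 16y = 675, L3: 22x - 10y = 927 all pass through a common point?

Intersecting L1 and L2: solving the 2×2 system gives (x, y) = (37, -11).
Substitute into L3: (22)(37) + (-10)(-11) = 924.
But L3 requires 927 ≠ 924, so the three lines have no common point.

No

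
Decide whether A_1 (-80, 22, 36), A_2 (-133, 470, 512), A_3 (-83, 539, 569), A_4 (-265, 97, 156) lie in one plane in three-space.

The four points are coplanar iff the 3×3 determinant with rows A_1A_2, A_1A_3, A_1A_4 is zero.
Rows: (-53, 448, 476), (-3, 517, 533), (-185, 75, 120).
Expanding along the first row: (-53)(22065) − (448)(98245) + (476)(95420) = 236715.
Nonzero ⇒ not coplanar.

No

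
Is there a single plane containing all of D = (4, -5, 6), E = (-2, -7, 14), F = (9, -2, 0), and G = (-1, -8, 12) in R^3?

Yes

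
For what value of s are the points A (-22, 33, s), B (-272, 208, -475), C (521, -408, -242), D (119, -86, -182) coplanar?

Coplanarity ⇔ det[AB; AC; AD] = 0.
Expanding, this is linear in s: (-7714)s + (-385700) = 0.
So s = -50.

-50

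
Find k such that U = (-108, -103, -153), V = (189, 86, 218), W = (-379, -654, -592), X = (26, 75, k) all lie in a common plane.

Coplanarity ⇔ det[UV; UW; UX] = 0.
Expanding, this is linear in k: (-112428)k + (4384692) = 0.
So k = 39.

39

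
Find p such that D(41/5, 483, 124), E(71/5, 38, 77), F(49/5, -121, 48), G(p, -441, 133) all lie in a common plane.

Normal to plane DEF: n = (5432, 1904/5, -2912); plane equation n·P = -663096/5.
Requiring n·G = -663096/5: (5432)p + (-2776144/5) = -663096/5.
So p = 389/5.

389/5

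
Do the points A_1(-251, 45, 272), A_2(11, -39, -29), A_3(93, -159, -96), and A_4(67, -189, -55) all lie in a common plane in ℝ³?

A normal to the plane through A_1, A_2, A_3 is n = A_1A_2 × A_1A_3 = (-30492, -7128, -24552).
The plane has equation n·P = 654588. For A_4: n·A_4 = 654588.
Equal, so A_4 lies in the plane and all four are coplanar.

Yes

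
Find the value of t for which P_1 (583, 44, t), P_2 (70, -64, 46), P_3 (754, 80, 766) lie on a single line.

586

Collinearity requires P_1P_2 × P_1P_3 = 0; each component is linear in t.
The x-component gives (144)t + (-84384) = 0, so t = 586.
The remaining components then also vanish.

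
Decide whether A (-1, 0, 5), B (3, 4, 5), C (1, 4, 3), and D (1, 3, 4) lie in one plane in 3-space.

Yes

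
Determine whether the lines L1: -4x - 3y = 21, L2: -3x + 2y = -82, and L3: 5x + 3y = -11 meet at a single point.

No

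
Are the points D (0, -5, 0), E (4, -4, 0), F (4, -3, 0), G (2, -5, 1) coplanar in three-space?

No

The four points are coplanar iff the 3×3 determinant with rows DE, DF, DG is zero.
Rows: (4, 1, 0), (4, 2, 0), (2, 0, 1).
Expanding along the first row: (4)(2) − (1)(4) + (0)(-4) = 4.
Nonzero ⇒ not coplanar.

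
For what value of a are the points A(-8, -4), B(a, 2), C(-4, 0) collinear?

Collinearity: (B − A) must be parallel to (C − A) = (4, 4).
Cross-multiplying the components: (a − (-8))·(4) = (6)·(4).
Solving gives a = -2.

-2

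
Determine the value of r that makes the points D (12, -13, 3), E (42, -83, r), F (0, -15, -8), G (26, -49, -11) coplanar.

Coplanarity ⇔ det[DE; DF; DG] = 0.
Expanding, this is linear in r: (460)r + (10120) = 0.
So r = -22.

-22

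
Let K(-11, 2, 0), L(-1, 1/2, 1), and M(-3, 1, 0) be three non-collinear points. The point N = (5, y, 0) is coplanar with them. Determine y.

A normal to the plane is n = KL × KM = (1, 8, 2).
N lies in the plane iff n · KN = 0.
This gives (8)y + (0) = 0, so y = 0.

0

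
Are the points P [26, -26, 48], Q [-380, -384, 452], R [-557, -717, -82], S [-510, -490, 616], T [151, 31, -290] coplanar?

Yes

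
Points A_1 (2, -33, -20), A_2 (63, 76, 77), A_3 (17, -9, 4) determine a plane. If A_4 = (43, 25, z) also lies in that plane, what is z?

A normal to the plane is n = A_1A_2 × A_1A_3 = (288, -9, -171).
A_4 lies in the plane iff n · A_1A_4 = 0.
This gives (-171)z + (7866) = 0, so z = 46.

46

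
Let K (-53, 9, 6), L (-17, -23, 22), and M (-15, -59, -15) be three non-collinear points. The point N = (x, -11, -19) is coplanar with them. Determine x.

Coplanarity requires KL · (KM × KN) = 0.
KL = (36, -32, 16), KM = (38, -68, -21); the triple product is linear in x with coefficient 1760 and constant term 96800.
Setting it to zero: x = -55.

-55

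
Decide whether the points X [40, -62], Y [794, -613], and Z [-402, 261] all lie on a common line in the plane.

XY = (754, -551), XZ = (-442, 323).
Checking proportionality: XZ = -17/29·XY, so the vectors are parallel and the points are collinear.

Yes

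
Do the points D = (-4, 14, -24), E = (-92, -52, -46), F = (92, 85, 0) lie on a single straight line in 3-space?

No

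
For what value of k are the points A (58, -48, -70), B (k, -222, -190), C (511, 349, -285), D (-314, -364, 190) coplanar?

-113

Normal to plane ACD: n = (35280, -37800, 4536); plane equation n·P = 3543120.
Requiring n·B = 3543120: (35280)k + (7529760) = 3543120.
So k = -113.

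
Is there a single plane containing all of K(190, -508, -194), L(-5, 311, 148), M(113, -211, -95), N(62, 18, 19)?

A normal to the plane through K, L, M is n = KL × KM = (-20493, -7029, 5148).
The plane has equation n·P = -1321650. For N: n·N = -1299276.
-1299276 ≠ -1321650, so N is off the plane.

No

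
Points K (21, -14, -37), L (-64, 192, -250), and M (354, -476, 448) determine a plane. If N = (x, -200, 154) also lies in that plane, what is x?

Coplanarity requires KL · (KM × KN) = 0.
KL = (-85, 206, -213), KM = (333, -462, 485); the triple product is linear in x with coefficient 1504 and constant term -108288.
Setting it to zero: x = 72.

72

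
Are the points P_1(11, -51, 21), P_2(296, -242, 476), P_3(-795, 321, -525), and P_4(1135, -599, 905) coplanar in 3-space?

A normal to the plane through P_1, P_2, P_3 is n = P_1P_2 × P_1P_3 = (-64974, -211120, -47926).
The plane has equation n·P = 9045960. For P_4: n·P_4 = 9342360.
9342360 ≠ 9045960, so P_4 is off the plane.

No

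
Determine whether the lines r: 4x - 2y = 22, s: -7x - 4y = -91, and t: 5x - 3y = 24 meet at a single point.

Yes

Intersecting r and s: solving the 2×2 system gives (x, y) = (9, 7).
Substitute into t: (5)(9) + (-3)(7) = 24.
This equals 24, so (9, 7) lies on all three lines and they are concurrent.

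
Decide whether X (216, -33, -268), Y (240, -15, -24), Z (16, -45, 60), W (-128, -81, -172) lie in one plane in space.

Yes

The four points are coplanar iff the 3×3 determinant with rows XY, XZ, XW is zero.
Rows: (24, 18, 244), (-200, -12, 328), (-344, -48, 96).
Expanding along the first row: (24)(14592) − (18)(93632) + (244)(5472) = 0.
Zero determinant ⇒ coplanar.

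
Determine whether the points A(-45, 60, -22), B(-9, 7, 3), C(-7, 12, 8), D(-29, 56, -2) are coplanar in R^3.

Yes

With A as base: AB = (36, -53, 25), AC = (38, -48, 30), AD = (16, -4, 20).
AC × AD = (-840, -280, 616).
AB · (AC × AD) = 0.
The scalar triple product vanishes, so the four points are coplanar.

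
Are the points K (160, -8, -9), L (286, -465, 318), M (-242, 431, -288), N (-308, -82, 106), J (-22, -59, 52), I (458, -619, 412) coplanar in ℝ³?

No

The plane through K, L, M has normal n = KL × KM = (-16050, -96300, -128400) and equation n·P = -642000.
Checking the remaining points: n·N = -770400, n·J = -642000, n·I = -642000.
Since n·N = -770400 ≠ -642000, N is off the plane and the points are not all coplanar.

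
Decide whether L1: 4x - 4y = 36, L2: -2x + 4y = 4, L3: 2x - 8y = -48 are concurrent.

The three lines meet at one point iff the augmented coefficient matrix [aᵢ bᵢ cᵢ] has rank < 3, i.e. its determinant vanishes.
Here the determinant is 0.
It vanishes, so the lines are concurrent at (20, 11).

Yes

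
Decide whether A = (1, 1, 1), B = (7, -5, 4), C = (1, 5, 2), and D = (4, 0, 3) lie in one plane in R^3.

Yes

The four points are coplanar iff the 3×3 determinant with rows AB, AC, AD is zero.
Rows: (6, -6, 3), (0, 4, 1), (3, -1, 2).
Expanding along the first row: (6)(9) − (-6)(-3) + (3)(-12) = 0.
Zero determinant ⇒ coplanar.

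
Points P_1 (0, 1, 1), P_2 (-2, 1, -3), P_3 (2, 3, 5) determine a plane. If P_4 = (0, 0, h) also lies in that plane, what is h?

1

A normal to the plane is n = P_1P_2 × P_1P_3 = (8, 0, -4).
P_4 lies in the plane iff n · P_1P_4 = 0.
This gives (-4)h + (4) = 0, so h = 1.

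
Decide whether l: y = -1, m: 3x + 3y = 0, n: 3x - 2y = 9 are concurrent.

The three lines meet at one point iff the augmented coefficient matrix [aᵢ bᵢ cᵢ] has rank < 3, i.e. its determinant vanishes.
Here the determinant is -12.
Nonzero, so no common point exists.

No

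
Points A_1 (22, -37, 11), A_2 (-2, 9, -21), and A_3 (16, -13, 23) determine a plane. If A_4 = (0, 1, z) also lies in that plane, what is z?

-25

A normal to the plane is n = A_1A_2 × A_1A_3 = (1320, 480, -300).
A_4 lies in the plane iff n · A_1A_4 = 0.
This gives (-300)z + (-7500) = 0, so z = -25.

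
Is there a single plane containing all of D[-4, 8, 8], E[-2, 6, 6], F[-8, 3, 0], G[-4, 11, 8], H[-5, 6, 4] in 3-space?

The plane through D, E, F has normal n = DE × DF = (6, 24, -18) and equation n·P = 24.
Checking the remaining points: n·G = 96, n·H = 42.
Since n·G = 96 ≠ 24, G is off the plane and the points are not all coplanar.

No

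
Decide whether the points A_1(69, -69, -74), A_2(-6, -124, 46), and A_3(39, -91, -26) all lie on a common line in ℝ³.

A_1A_2 = (-75, -55, 120), A_1A_3 = (-30, -22, 48).
A_1A_2 × A_1A_3 = (0, 0, 0).
The cross product vanishes, so the three points are collinear.

Yes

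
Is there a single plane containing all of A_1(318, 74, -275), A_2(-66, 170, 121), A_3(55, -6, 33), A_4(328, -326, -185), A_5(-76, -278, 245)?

The plane through A_1, A_2, A_3 has normal n = A_1A_2 × A_1A_3 = (61248, 14124, 55968) and equation n·P = 5130840.
Checking the remaining points: n·A_4 = 5130840, n·A_5 = 5130840.
All equal 5130840, so all 5 points lie in one plane.

Yes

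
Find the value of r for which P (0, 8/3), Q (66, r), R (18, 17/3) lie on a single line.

Collinearity: (Q − P) must be parallel to (R − P) = (18, 3).
Cross-multiplying the components: (r − 8/3)·(18) = (66)·(3).
Solving gives r = 41/3.

41/3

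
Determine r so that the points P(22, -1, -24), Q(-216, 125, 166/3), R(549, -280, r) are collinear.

-599/3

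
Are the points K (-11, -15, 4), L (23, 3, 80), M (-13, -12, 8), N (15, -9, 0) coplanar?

A normal to the plane through K, L, M is n = KL × KM = (-156, -288, 138).
The plane has equation n·P = 6588. For N: n·N = 252.
252 ≠ 6588, so N is off the plane.

No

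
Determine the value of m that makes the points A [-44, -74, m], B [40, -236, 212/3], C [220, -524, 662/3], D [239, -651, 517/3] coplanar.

Coplanarity ⇔ det[AB; AC; AD] = 0.
Expanding, this is linear in m: (17388)m + (-330372) = 0.
So m = 19.

19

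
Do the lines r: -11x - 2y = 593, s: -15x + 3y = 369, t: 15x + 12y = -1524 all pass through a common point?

No

Intersecting r and s: solving the 2×2 system gives (x, y) = (-839/21, -1612/21).
Substitute into t: (15)(-839/21) + (12)(-1612/21) = -10643/7.
But t requires -1524 ≠ -10643/7, so the three lines have no common point.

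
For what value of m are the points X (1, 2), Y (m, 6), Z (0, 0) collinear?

The three points are collinear iff det[XY; XZ] = 0.
This determinant is linear in m: (-2)m + (6) = 0, so m = 3.

3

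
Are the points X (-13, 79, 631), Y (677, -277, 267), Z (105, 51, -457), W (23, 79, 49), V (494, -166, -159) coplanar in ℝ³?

No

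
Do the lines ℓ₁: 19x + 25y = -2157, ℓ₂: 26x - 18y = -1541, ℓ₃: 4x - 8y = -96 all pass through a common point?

Intersecting ℓ₁ and ℓ₂: solving the 2×2 system gives (x, y) = (-77351/992, -26803/992).
Substitute into ℓ₃: (4)(-77351/992) + (-8)(-26803/992) = -23745/248.
But ℓ₃ requires -96 ≠ -23745/248, so the three lines have no common point.

No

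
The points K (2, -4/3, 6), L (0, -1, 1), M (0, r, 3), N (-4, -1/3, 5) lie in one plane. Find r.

-1

Coplanarity ⇔ det[KL; KM; KN] = 0.
Expanding, this is linear in r: (-28)r + (-28) = 0.
So r = -1.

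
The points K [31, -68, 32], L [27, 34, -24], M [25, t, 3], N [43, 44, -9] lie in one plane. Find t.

-25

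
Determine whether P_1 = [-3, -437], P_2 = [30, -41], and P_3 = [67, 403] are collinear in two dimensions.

Yes

P_1P_2 = (33, 396), P_1P_3 = (70, 840).
det[P_1P_2; P_1P_3] = (33)(840) − (396)(70) = 0.
The determinant is zero, so the points are collinear.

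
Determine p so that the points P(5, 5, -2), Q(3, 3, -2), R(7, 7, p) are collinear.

Direction PQ = (-2, -2, 0). From the x-coordinate of R, the parameter along the line is τ = (7 − 5)/(-2) = -1.
Then p = (-2) + (-1)·(0) = -2.

-2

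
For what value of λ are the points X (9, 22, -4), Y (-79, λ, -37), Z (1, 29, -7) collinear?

Collinearity requires XY × XZ = 0; each component is linear in λ.
The x-component gives (-3)λ + (297) = 0, so λ = 99.
The remaining components then also vanish.

99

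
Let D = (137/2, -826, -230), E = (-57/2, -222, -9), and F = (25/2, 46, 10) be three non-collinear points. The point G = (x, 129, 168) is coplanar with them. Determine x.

Coplanarity requires DE · (DF × DG) = 0.
DE = (-97, 604, 221), DF = (-56, 872, 240); the triple product is linear in x with coefficient -47752 and constant term -6518148.
Setting it to zero: x = -273/2.

-273/2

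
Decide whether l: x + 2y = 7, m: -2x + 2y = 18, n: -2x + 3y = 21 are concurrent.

Intersecting l and m: solving the 2×2 system gives (x, y) = (-11/3, 16/3).
Substitute into n: (-2)(-11/3) + (3)(16/3) = 70/3.
But n requires 21 ≠ 70/3, so the three lines have no common point.

No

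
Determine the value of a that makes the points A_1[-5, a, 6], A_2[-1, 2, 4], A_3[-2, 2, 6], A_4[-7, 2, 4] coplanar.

Coplanarity ⇔ det[A_1A_2; A_1A_3; A_1A_4] = 0.
Expanding, this is linear in a: (12)a + (-24) = 0.
So a = 2.

2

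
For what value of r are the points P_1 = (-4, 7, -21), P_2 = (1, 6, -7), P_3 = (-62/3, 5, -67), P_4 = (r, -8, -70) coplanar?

-67/3

Normal to plane P_1P_2P_3: n = (74, -10/3, -80/3); plane equation n·P = 722/3.
Requiring n·P_4 = 722/3: (74)r + (5680/3) = 722/3.
So r = -67/3.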